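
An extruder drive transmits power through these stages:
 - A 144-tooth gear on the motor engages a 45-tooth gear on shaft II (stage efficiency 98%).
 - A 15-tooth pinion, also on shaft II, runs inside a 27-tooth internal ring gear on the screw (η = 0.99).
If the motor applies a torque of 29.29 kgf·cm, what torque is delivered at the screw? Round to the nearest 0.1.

16.0 kgf·cm

After the gear mesh (45/144): 29.29 × 0.3125 × 0.98 = 8.9701 kgf·cm
After the internal gear (27/15): 8.9701 × 1.8 × 0.99 = 15.985 kgf·cm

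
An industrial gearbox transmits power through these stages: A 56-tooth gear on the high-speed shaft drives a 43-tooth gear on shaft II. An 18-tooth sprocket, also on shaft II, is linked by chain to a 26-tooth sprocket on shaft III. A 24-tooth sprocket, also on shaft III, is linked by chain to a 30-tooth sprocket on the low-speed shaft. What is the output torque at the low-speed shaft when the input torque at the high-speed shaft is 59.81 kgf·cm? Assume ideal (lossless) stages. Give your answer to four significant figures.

82.92 kgf·cm

After the gear mesh (43/56): 59.81 × 0.76786 = 45.926 kgf·cm
After the chain (26/18): 45.926 × 1.4444 = 66.337 kgf·cm
After the chain (30/24): 66.337 × 1.25 = 82.921 kgf·cm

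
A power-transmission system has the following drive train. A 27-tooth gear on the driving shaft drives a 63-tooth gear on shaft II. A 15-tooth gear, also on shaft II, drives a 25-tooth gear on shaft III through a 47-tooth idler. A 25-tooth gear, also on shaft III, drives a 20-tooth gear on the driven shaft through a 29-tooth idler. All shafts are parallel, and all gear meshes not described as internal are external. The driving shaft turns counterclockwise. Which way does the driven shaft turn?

clockwise

the driving shaft → shaft II: external mesh, 1 reversal → CW.
shaft II → shaft III: driver → idler → driven is 2 external meshes, 2 reversals → CW.
shaft III → the driven shaft: driver → idler → driven is 2 external meshes, 2 reversals → CW.
5 reversals in total — an odd number — so the driven shaft turns opposite to the driving shaft.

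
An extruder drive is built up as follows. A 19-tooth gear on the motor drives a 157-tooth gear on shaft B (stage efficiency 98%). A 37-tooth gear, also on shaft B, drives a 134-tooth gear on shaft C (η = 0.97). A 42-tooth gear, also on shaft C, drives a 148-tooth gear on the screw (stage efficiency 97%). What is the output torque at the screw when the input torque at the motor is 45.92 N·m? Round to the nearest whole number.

Gear mesh: ratio = 157/19 = 8.2632; torque at shaft B = 45.92 × 8.2632 × 0.98 = 371.86 N·m.
Gear mesh: ratio = 134/37 = 3.6216; torque at shaft C = 371.86 × 3.6216 × 0.97 = 1306.3 N·m.
Gear mesh: ratio = 148/42 = 3.5238; torque at the screw = 1306.3 × 3.5238 × 0.97 = 4465.1 N·m.

4465 N·m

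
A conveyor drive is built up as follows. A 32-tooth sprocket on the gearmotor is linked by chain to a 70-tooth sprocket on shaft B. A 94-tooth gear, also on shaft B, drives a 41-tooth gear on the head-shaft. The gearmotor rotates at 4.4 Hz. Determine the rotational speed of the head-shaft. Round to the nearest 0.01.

4.61 Hz

Chain: ratio = 70/32 = 2.1875, so shaft B turns at 4.4 / 2.1875 = 2.0114 Hz.
Gear mesh: ratio = 41/94 = 0.43617, so the head-shaft turns at 2.0114 / 0.43617 = 4.6116 Hz.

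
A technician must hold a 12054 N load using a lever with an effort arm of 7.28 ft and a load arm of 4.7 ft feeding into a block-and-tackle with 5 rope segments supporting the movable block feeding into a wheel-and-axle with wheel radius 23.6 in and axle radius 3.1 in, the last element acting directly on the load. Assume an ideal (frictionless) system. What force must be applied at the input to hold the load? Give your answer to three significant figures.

Lever MA = effort arm / load arm = 7.28/4.7 = 1.5489.
Block-and-tackle MA = number of supporting rope parts = 5.
Wheel-and-axle MA = R/r = 23.6/3.1 = 7.6129.
Combined ideal MA = 1.5489 × 5 × 7.6129 = 58.96.
Effort = load / MA = 12054 / 58.96 = 204.45 N.

204 N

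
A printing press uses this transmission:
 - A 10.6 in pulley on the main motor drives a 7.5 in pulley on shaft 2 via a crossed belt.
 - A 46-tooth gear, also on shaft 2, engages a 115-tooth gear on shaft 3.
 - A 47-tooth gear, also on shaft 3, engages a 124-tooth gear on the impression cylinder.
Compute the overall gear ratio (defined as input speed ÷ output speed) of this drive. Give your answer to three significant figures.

4.67

Each stage contributes driven/driver: belt 7.5/10.6 = 0.70755, gear mesh 115/46 = 2.5, gear mesh 124/47 = 2.6383.
Overall: 0.70755 × 2.5 × 2.6383 = 4.6668.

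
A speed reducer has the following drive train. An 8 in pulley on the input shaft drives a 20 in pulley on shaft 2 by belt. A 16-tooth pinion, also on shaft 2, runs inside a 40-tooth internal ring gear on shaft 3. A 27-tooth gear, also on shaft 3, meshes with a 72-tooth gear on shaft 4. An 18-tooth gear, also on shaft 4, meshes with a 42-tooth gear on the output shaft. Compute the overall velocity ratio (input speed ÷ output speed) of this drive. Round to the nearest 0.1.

38.9

Each stage contributes driven/driver: belt 20/8 = 2.5, internal gear 40/16 = 2.5, gear mesh 72/27 = 2.6667, gear mesh 42/18 = 2.3333.
Overall: 2.5 × 2.5 × 2.6667 × 2.3333 = 38.889.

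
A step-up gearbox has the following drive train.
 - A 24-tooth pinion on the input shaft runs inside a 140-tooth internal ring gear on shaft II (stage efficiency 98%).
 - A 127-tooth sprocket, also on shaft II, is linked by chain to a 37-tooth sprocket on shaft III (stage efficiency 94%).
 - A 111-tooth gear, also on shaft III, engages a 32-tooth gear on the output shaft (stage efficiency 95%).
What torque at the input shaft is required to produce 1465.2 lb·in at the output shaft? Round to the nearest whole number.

Overall ratio R = 5.8333 × 0.29134 × 0.28829 = 0.48994; overall efficiency η = 0.98 × 0.94 × 0.95 = 0.8751.
Input torque = output torque / (R × η) = 1465.2 / (0.48994 × 0.8751) = 3417.3 lb·in.

3417 lb·in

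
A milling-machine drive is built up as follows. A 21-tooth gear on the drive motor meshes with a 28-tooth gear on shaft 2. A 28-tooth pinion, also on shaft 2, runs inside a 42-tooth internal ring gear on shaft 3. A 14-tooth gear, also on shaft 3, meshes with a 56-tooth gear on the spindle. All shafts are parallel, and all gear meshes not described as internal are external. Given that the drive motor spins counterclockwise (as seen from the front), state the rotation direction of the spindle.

the drive motor → shaft 2: external mesh, 1 reversal → CW.
shaft 2 → shaft 3: internal mesh, same direction → CW.
shaft 3 → the spindle: external mesh, 1 reversal → CCW.
2 reversals in total — an even number — so the spindle turns the same way as the drive motor.

counterclockwise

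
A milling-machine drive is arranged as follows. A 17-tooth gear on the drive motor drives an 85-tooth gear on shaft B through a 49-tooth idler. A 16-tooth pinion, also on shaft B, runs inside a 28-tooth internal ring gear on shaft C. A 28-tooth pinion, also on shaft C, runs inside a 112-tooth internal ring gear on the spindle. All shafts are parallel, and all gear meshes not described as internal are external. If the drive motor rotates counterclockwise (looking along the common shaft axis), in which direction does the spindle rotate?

counterclockwise

the drive motor → shaft B: driver → idler → driven is 2 external meshes, 2 reversals → CCW.
shaft B → shaft C: internal mesh, same direction → CCW.
shaft C → the spindle: internal mesh, same direction → CCW.
2 reversals in total — an even number — so the spindle turns the same way as the drive motor.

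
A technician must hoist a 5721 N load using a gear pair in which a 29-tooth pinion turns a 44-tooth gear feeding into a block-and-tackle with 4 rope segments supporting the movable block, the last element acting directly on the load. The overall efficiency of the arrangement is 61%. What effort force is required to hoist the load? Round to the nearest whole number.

Gear pair MA = 44/29 = 1.5172.
Block-and-tackle MA = number of supporting rope parts = 4.
Combined ideal MA = 1.5172 × 4 = 6.069.
Actual MA = 6.069 × 0.61 = 3.7021.
Effort = load / actual MA = 5721 / 3.7021 = 1545.4 N.

1545 N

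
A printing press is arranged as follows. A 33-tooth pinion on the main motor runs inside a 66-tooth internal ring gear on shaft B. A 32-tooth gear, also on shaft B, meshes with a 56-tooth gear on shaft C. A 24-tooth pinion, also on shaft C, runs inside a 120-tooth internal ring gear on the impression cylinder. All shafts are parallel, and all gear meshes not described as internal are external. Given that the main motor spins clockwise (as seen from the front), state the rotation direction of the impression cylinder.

counterclockwise

the main motor → shaft B: internal mesh, same direction → CW.
shaft B → shaft C: external mesh, 1 reversal → CCW.
shaft C → the impression cylinder: internal mesh, same direction → CCW.
1 reversal in total — an odd number — so the impression cylinder turns opposite to the main motor.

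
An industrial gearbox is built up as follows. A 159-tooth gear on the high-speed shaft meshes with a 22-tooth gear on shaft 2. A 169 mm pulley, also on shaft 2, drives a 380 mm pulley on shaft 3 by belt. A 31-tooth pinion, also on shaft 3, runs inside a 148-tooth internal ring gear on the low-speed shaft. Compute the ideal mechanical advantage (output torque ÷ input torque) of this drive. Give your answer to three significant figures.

Each stage contributes driven/driver: gear mesh 22/159 = 0.13836, belt 380/169 = 2.2485, internal gear 148/31 = 4.7742.
Overall: 0.13836 × 2.2485 × 4.7742 = 1.4853.

1.49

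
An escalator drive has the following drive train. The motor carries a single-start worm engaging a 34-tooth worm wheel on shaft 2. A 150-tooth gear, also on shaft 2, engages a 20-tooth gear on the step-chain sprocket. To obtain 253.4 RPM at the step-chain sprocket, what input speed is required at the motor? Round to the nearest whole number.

Overall ratio R = 34 × 0.13333 = 4.5333.
Required input speed = output speed × R = 253.4 × 4.5333 = 1148.7 RPM.

1149 RPM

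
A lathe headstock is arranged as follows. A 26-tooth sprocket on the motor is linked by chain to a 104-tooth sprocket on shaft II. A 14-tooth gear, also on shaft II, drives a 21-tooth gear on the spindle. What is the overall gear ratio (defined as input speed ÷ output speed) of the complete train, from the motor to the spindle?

6

Each stage contributes driven/driver: chain 104/26 = 4, gear mesh 21/14 = 1.5.
Overall: 4 × 1.5 = 6.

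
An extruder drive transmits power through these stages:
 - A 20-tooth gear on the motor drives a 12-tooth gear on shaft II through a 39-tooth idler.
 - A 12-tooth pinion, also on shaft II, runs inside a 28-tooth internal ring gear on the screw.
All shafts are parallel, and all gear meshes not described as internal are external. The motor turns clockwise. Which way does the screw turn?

the motor → shaft II: driver → idler → driven is 2 external meshes, 2 reversals → CW.
shaft II → the screw: internal mesh, same direction → CW.
2 reversals in total — an even number — so the screw turns the same way as the motor.

clockwise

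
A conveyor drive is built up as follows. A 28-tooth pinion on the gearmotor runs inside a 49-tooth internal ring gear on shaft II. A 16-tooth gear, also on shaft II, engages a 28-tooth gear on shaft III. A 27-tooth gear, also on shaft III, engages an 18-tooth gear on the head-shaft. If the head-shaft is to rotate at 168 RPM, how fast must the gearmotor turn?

343 RPM

Overall ratio R = 1.75 × 1.75 × 0.66667 = 2.0417.
Required input speed = output speed × R = 168 × 2.0417 = 343 RPM.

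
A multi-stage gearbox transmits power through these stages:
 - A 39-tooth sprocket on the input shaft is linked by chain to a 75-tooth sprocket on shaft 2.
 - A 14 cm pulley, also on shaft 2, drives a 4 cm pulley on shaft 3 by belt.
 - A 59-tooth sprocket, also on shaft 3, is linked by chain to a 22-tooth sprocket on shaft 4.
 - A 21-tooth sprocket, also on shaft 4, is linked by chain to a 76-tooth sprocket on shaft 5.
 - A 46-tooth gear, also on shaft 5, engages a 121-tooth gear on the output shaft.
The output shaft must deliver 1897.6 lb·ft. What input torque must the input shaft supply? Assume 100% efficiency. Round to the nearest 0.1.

Overall ratio R = 1.9231 × 0.28571 × 0.37288 × 3.619 × 2.6304 = 1.9504.
Input torque = output torque / R = 1897.6 / 1.9504 = 972.93 lb·ft.

972.9 lb·ft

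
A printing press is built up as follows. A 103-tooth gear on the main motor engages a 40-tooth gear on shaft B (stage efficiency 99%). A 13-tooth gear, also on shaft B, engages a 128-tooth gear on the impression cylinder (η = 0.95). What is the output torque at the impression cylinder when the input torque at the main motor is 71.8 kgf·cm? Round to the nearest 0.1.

Gear mesh: ratio = 40/103 = 0.38835; torque at shaft B = 71.8 × 0.38835 × 0.99 = 27.605 kgf·cm.
Gear mesh: ratio = 128/13 = 9.8462; torque at the impression cylinder = 27.605 × 9.8462 × 0.95 = 258.21 kgf·cm.

258.2 kgf·cm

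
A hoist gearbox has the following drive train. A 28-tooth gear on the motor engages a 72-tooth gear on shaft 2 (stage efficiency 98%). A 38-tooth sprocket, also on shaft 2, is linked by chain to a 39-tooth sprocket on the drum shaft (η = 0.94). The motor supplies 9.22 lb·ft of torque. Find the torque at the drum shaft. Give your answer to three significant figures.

After the gear mesh (72/28): 9.22 × 2.5714 × 0.98 = 23.234 lb·ft
After the chain (39/38): 23.234 × 1.0263 × 0.94 = 22.415 lb·ft

22.4 lb·ft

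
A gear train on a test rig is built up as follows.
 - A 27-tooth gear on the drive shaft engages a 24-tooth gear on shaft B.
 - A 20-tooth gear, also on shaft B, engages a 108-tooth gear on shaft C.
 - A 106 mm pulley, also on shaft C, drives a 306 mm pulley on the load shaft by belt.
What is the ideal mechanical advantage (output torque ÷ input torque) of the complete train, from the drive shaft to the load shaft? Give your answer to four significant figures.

Each stage contributes driven/driver: gear mesh 24/27 = 0.88889, gear mesh 108/20 = 5.4, belt 306/106 = 2.8868.
Overall: 0.88889 × 5.4 × 2.8868 = 13.857.

13.86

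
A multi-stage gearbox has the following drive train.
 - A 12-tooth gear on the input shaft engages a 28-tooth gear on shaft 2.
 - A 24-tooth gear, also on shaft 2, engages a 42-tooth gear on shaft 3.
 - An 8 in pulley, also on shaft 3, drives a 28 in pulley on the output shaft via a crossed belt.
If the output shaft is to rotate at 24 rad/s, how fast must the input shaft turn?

Overall ratio R = 2.3333 × 1.75 × 3.5 = 14.292.
Required input speed = output speed × R = 24 × 14.292 = 343 rad/s.

343 rad/s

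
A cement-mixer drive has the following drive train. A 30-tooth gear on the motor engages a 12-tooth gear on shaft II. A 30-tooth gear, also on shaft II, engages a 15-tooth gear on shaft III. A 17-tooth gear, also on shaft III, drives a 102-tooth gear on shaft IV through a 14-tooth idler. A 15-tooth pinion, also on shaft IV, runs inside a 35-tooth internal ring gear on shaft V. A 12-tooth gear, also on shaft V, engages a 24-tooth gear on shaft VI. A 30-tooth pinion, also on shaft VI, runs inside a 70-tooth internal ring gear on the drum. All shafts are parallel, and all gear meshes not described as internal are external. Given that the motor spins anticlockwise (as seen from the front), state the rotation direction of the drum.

the motor → shaft II: external mesh, 1 reversal → CW.
shaft II → shaft III: external mesh, 1 reversal → CCW.
shaft III → shaft IV: driver → idler → driven is 2 external meshes, 2 reversals → CCW.
shaft IV → shaft V: internal mesh, same direction → CCW.
shaft V → shaft VI: external mesh, 1 reversal → CW.
shaft VI → the drum: internal mesh, same direction → CW.
5 reversals in total — an odd number — so the drum turns opposite to the motor.

clockwise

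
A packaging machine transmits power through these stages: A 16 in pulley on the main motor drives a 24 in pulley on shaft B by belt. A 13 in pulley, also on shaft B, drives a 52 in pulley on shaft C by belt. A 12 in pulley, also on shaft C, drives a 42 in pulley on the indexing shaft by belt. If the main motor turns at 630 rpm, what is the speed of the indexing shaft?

Belt: ratio = 24/16 = 1.5, so shaft B turns at 630 / 1.5 = 420 rpm.
Belt: ratio = 52/13 = 4, so shaft C turns at 420 / 4 = 105 rpm.
Belt: ratio = 42/12 = 3.5, so the indexing shaft turns at 105 / 3.5 = 30 rpm.

30 rpm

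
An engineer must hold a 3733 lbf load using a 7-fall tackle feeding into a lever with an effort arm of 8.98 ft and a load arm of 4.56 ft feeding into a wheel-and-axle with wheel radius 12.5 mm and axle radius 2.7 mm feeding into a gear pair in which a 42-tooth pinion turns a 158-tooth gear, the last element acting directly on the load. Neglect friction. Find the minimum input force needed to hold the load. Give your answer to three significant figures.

15.5 lbf

Block-and-tackle MA = number of supporting rope parts = 7.
Lever MA = effort arm / load arm = 8.98/4.56 = 1.9693.
Wheel-and-axle MA = R/r = 12.5/2.7 = 4.6296.
Gear pair MA = 158/42 = 3.7619.
Combined ideal MA = 7 × 1.9693 × 4.6296 × 3.7619 = 240.08.
Effort = load / MA = 3733 / 240.08 = 15.549 lbf.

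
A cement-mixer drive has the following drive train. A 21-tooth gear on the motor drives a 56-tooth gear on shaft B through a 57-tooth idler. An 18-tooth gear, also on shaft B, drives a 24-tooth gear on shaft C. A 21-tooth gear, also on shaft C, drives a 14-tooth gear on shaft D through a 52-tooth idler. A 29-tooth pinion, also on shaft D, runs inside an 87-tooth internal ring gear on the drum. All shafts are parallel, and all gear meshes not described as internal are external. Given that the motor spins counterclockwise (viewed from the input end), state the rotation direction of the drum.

the motor → shaft B: driver → idler → driven is 2 external meshes, 2 reversals → CCW.
shaft B → shaft C: external mesh, 1 reversal → CW.
shaft C → shaft D: driver → idler → driven is 2 external meshes, 2 reversals → CW.
shaft D → the drum: internal mesh, same direction → CW.
5 reversals in total — an odd number — so the drum turns opposite to the motor.

clockwise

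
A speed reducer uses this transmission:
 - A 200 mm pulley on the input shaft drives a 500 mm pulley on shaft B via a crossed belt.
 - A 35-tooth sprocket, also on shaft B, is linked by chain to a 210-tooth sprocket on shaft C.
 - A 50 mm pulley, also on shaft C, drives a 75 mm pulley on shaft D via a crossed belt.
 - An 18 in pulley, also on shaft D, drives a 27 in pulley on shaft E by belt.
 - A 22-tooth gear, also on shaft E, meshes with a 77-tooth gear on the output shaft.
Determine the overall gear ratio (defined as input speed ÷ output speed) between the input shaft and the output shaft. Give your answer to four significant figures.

Each stage contributes driven/driver: belt 500/200 = 2.5, chain 210/35 = 6, belt 75/50 = 1.5, belt 27/18 = 1.5, gear mesh 77/22 = 3.5.
Overall: 2.5 × 6 × 1.5 × 1.5 × 3.5 = 118.12.

118.1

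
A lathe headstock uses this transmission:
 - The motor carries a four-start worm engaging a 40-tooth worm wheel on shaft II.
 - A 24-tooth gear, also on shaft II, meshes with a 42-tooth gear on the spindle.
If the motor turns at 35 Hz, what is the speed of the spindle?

worm 40/4 = 10 → 35/10 = 3.5 Hz
gear mesh 42/24 = 1.75 → 3.5/1.75 = 2 Hz

2 Hz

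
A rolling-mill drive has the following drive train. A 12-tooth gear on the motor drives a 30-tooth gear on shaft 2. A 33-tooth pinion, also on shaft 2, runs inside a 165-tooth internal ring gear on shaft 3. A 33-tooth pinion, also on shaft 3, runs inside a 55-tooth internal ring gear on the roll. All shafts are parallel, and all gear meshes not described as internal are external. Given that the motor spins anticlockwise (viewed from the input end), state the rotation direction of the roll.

clockwise

the motor → shaft 2: external mesh, 1 reversal → CW.
shaft 2 → shaft 3: internal mesh, same direction → CW.
shaft 3 → the roll: internal mesh, same direction → CW.
1 reversal in total — an odd number — so the roll turns opposite to the motor.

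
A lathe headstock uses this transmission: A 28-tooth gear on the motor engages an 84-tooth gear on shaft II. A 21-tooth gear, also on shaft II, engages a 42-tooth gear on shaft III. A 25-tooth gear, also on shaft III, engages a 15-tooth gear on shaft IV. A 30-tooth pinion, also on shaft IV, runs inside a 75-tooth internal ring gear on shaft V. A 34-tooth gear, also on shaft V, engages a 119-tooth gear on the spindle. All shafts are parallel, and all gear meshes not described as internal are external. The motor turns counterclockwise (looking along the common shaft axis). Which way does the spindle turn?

the motor → shaft II: external mesh, 1 reversal → CW.
shaft II → shaft III: external mesh, 1 reversal → CCW.
shaft III → shaft IV: external mesh, 1 reversal → CW.
shaft IV → shaft V: internal mesh, same direction → CW.
shaft V → the spindle: external mesh, 1 reversal → CCW.
4 reversals in total — an even number — so the spindle turns the same way as the motor.

counterclockwise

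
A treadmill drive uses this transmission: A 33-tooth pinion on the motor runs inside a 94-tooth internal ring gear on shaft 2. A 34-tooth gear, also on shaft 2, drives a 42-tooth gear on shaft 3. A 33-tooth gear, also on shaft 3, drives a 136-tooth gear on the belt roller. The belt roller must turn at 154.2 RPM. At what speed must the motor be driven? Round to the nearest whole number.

Overall ratio R = 2.8485 × 1.2353 × 4.1212 = 14.501.
Required input speed = output speed × R = 154.2 × 14.501 = 2236.1 RPM.

2236 RPM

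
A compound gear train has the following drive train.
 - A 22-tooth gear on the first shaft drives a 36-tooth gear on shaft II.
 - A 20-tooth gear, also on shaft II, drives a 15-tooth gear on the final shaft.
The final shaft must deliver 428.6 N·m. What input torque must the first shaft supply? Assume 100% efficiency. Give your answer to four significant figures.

349.2 N·m

Overall ratio R = 1.6364 × 0.75 = 1.2273.
Input torque = output torque / R = 428.6 / 1.2273 = 349.23 N·m.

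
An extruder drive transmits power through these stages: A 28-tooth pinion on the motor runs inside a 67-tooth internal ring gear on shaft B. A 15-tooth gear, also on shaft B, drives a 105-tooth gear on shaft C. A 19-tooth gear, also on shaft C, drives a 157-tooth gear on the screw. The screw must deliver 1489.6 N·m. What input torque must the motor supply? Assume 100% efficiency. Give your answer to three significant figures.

Overall ratio R = 2.3929 × 7 × 8.2632 = 138.41.
Input torque = output torque / R = 1489.6 / 138.41 = 10.762 N·m.

10.8 N·m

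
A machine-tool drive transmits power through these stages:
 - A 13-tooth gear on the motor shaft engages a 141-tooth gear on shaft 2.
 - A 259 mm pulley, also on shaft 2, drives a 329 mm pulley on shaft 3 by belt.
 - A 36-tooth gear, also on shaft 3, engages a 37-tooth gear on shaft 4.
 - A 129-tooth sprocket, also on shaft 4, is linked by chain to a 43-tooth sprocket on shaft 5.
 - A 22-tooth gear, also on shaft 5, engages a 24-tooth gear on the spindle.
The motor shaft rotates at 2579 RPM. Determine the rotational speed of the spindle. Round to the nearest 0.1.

500.9 RPM

gear mesh 141/13 = 10.846 → 2579/10.846 = 237.78 RPM
belt 329/259 = 1.2703 → 237.78/1.2703 = 187.19 RPM
gear mesh 37/36 = 1.0278 → 187.19/1.0278 = 182.13 RPM
chain 43/129 = 0.33333 → 182.13/0.33333 = 546.39 RPM
gear mesh 24/22 = 1.0909 → 546.39/1.0909 = 500.86 RPM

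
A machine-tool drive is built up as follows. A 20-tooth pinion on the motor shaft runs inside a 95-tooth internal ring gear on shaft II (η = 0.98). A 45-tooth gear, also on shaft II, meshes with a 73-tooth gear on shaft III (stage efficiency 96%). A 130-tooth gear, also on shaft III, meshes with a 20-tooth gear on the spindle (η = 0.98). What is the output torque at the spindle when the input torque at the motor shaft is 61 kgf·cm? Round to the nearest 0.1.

66.7 kgf·cm

After the internal gear (95/20): 61 × 4.75 × 0.98 = 283.95 kgf·cm
After the gear mesh (73/45): 283.95 × 1.6222 × 0.96 = 442.21 kgf·cm
After the gear mesh (20/130): 442.21 × 0.15385 × 0.98 = 66.672 kgf·cm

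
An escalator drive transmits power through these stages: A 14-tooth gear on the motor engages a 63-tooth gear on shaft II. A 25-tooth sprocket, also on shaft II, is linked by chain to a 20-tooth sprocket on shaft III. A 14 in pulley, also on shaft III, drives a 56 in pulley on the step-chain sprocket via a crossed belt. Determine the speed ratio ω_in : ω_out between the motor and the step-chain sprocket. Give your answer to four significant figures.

Each stage contributes driven/driver: gear mesh 63/14 = 4.5, chain 20/25 = 0.8, belt 56/14 = 4.
Overall: 4.5 × 0.8 × 4 = 14.4.

14.40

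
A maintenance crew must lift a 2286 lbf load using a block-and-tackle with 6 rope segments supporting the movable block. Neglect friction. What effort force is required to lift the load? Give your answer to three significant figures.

Block-and-tackle MA = number of supporting rope parts = 6.
Effort = load / MA = 2286 / 6 = 381 lbf.

381 lbf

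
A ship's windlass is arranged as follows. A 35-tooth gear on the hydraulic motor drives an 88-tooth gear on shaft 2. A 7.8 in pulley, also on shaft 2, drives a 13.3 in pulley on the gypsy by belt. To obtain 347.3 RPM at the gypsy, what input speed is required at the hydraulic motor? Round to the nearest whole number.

Overall ratio R = 2.5143 × 1.7051 = 4.2872.
Required input speed = output speed × R = 347.3 × 4.2872 = 1488.9 RPM.

1489 RPM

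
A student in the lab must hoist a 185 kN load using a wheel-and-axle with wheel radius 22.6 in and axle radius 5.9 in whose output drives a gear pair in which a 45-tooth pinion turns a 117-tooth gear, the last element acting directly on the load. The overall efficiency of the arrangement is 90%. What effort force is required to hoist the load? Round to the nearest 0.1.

Wheel-and-axle MA = R/r = 22.6/5.9 = 3.8305.
Gear pair MA = 117/45 = 2.6.
Combined ideal MA = 3.8305 × 2.6 = 9.9593.
Actual MA = 9.9593 × 0.90 = 8.9634.
Effort = load / actual MA = 185 / 8.9634 = 20.64 kN.

20.6 kN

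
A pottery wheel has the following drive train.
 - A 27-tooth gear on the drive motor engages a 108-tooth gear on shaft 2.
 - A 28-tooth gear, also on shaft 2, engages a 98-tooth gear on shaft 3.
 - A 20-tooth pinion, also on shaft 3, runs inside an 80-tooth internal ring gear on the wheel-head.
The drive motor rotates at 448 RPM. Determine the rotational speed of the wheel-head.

gear mesh 108/27 = 4 → 448/4 = 112 RPM
gear mesh 98/28 = 3.5 → 112/3.5 = 32 RPM
internal gear 80/20 = 4 → 32/4 = 8 RPM

8 RPM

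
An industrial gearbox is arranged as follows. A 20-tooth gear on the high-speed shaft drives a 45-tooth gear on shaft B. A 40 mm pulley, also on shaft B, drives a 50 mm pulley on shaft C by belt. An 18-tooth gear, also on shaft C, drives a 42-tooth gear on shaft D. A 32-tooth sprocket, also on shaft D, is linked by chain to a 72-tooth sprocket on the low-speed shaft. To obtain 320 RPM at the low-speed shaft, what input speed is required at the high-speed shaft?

4725 RPM

Overall ratio R = 2.25 × 1.25 × 2.3333 × 2.25 = 14.766.
Required input speed = output speed × R = 320 × 14.766 = 4725 RPM.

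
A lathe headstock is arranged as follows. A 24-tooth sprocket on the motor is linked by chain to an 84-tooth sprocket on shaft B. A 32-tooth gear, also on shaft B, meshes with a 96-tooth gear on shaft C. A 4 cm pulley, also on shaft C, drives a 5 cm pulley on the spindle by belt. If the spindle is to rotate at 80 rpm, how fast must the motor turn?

1050 rpm

Overall ratio R = 3.5 × 3 × 1.25 = 13.125.
Required input speed = output speed × R = 80 × 13.125 = 1050 rpm.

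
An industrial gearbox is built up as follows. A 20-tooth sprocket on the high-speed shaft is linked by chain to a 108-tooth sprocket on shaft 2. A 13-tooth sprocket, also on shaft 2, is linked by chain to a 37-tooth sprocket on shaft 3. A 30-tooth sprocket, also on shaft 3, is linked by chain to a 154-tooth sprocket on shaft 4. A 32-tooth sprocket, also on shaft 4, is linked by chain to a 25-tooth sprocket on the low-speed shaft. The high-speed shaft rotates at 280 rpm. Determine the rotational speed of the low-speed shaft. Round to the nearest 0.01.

4.54 rpm

the high-speed shaft → shaft 2 (chain, 108/20): 280 ÷ 5.4 = 51.852 rpm
shaft 2 → shaft 3 (chain, 37/13): 51.852 ÷ 2.8462 = 18.218 rpm
shaft 3 → shaft 4 (chain, 154/30): 18.218 ÷ 5.1333 = 3.549 rpm
shaft 4 → the low-speed shaft (chain, 25/32): 3.549 ÷ 0.78125 = 4.5427 rpm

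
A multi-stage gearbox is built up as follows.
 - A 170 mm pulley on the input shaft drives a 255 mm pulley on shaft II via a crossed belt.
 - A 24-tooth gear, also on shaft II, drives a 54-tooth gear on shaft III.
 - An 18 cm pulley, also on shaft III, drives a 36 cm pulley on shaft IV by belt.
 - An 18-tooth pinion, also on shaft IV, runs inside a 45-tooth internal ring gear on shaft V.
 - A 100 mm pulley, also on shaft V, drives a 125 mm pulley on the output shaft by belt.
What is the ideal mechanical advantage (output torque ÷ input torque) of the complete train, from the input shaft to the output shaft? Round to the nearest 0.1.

Each stage contributes driven/driver: belt 255/170 = 1.5, gear mesh 54/24 = 2.25, belt 36/18 = 2, internal gear 45/18 = 2.5, belt 125/100 = 1.25.
Overall: 1.5 × 2.25 × 2 × 2.5 × 1.25 = 21.094.

21.1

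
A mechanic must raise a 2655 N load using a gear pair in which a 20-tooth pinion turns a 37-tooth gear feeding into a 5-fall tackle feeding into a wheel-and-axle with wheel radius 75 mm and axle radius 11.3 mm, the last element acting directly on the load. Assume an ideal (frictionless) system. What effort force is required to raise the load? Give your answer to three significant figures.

43.2 N

Gear pair MA = 37/20 = 1.85.
Block-and-tackle MA = number of supporting rope parts = 5.
Wheel-and-axle MA = R/r = 75/11.3 = 6.6372.
Combined ideal MA = 1.85 × 5 × 6.6372 = 61.394.
Effort = load / MA = 2655 / 61.394 = 43.245 N.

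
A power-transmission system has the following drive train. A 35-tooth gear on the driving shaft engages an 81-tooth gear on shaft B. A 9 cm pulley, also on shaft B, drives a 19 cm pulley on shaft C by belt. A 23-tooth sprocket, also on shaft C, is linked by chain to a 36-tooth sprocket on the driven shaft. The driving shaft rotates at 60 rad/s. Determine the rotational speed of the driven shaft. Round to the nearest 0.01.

7.85 rad/s

Gear mesh: ratio = 81/35 = 2.3143, so shaft B turns at 60 / 2.3143 = 25.926 rad/s.
Belt: ratio = 19/9 = 2.1111, so shaft C turns at 25.926 / 2.1111 = 12.281 rad/s.
Chain: ratio = 36/23 = 1.5652, so the driven shaft turns at 12.281 / 1.5652 = 7.846 rad/s.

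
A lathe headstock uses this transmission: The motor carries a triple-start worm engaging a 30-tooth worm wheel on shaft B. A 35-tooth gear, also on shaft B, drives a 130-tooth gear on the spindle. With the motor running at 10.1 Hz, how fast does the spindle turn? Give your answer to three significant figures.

the motor → shaft B (worm, 30/3): 10.1 ÷ 10 = 1.01 Hz
shaft B → the spindle (gear mesh, 130/35): 1.01 ÷ 3.7143 = 0.27192 Hz

0.272 Hz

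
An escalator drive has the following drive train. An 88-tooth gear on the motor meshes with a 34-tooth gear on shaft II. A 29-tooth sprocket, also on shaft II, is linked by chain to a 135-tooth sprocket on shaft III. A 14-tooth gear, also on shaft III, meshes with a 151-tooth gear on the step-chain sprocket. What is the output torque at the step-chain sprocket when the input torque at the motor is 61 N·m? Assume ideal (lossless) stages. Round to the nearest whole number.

1183 N·m

After the gear mesh (34/88): 61 × 0.38636 = 23.568 N·m
After the chain (135/29): 23.568 × 4.6552 = 109.71 N·m
After the gear mesh (151/14): 109.71 × 10.786 = 1183.3 N·m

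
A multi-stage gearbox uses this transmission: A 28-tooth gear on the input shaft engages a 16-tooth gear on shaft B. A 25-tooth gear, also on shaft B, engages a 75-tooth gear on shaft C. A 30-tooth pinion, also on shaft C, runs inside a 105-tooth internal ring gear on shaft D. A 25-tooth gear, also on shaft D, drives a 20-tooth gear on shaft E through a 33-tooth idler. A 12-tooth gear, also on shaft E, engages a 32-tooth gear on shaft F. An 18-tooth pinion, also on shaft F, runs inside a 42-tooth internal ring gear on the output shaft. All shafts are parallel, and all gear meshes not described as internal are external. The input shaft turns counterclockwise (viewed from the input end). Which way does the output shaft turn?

clockwise

the input shaft → shaft B: external mesh, 1 reversal → CW.
shaft B → shaft C: external mesh, 1 reversal → CCW.
shaft C → shaft D: internal mesh, same direction → CCW.
shaft D → shaft E: driver → idler → driven is 2 external meshes, 2 reversals → CCW.
shaft E → shaft F: external mesh, 1 reversal → CW.
shaft F → the output shaft: internal mesh, same direction → CW.
5 reversals in total — an odd number — so the output shaft turns opposite to the input shaft.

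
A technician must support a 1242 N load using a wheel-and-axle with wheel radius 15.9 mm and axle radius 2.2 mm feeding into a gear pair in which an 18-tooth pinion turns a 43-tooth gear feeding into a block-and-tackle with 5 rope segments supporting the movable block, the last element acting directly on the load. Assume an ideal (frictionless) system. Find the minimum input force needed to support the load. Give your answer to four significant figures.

14.39 N

Wheel-and-axle MA = R/r = 15.9/2.2 = 7.2273.
Gear pair MA = 43/18 = 2.3889.
Block-and-tackle MA = number of supporting rope parts = 5.
Combined ideal MA = 7.2273 × 2.3889 × 5 = 86.326.
Effort = load / MA = 1242 / 86.326 = 14.387 N.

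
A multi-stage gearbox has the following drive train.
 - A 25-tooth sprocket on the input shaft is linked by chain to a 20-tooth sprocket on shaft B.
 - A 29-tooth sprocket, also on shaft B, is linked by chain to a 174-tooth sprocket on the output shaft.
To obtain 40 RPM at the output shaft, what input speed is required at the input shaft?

Overall ratio R = 0.8 × 6 = 4.8.
Required input speed = output speed × R = 40 × 4.8 = 192 RPM.

192 RPM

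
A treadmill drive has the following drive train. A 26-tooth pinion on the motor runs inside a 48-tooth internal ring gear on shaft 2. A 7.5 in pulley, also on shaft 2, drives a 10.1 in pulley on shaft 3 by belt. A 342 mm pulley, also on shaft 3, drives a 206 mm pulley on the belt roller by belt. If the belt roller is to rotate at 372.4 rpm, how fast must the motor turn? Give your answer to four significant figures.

Overall ratio R = 1.8462 × 1.3467 × 0.60234 = 1.4975.
Required input speed = output speed × R = 372.4 × 1.4975 = 557.67 rpm.

557.7 rpm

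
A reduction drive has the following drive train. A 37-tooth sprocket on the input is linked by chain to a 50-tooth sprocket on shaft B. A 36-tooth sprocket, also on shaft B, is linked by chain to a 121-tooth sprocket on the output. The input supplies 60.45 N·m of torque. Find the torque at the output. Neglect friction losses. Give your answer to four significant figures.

274.6 N·m

Chain: ratio = 50/37 = 1.3514; torque at shaft B = 60.45 × 1.3514 = 81.689 N·m.
Chain: ratio = 121/36 = 3.3611; torque at the output = 81.689 × 3.3611 = 274.57 N·m.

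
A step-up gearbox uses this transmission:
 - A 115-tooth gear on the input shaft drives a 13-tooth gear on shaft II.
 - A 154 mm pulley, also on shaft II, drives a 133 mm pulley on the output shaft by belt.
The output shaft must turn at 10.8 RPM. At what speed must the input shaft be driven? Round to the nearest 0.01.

1.05 RPM

Overall ratio R = 0.11304 × 0.86364 = 0.097628.
Required input speed = output speed × R = 10.8 × 0.097628 = 1.0544 RPM.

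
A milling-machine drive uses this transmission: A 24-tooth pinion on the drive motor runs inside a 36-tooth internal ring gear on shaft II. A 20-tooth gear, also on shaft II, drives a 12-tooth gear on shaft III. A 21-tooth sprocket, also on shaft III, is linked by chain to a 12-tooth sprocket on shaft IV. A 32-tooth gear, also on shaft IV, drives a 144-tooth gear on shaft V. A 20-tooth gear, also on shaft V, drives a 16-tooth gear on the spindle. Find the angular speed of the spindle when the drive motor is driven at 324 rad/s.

the drive motor → shaft II (internal gear, 36/24): 324 ÷ 1.5 = 216 rad/s
shaft II → shaft III (gear mesh, 12/20): 216 ÷ 0.6 = 360 rad/s
shaft III → shaft IV (chain, 12/21): 360 ÷ 0.57143 = 630 rad/s
shaft IV → shaft V (gear mesh, 144/32): 630 ÷ 4.5 = 140 rad/s
shaft V → the spindle (gear mesh, 16/20): 140 ÷ 0.8 = 175 rad/s

175 rad/s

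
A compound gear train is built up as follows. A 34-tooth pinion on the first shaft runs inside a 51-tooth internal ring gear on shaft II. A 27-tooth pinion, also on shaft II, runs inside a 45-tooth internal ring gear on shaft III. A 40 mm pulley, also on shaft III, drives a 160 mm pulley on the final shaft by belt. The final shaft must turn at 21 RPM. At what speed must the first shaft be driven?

Overall ratio R = 1.5 × 1.6667 × 4 = 10.
Required input speed = output speed × R = 21 × 10 = 210 RPM.

210 RPM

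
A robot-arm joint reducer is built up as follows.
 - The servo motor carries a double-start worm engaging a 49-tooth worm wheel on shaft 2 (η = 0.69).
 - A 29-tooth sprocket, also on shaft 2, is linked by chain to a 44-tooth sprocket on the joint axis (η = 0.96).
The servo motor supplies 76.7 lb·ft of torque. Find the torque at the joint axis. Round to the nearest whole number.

1889 lb·ft

After the worm (49/2): 76.7 × 24.5 × 0.69 = 1296.6 lb·ft
After the chain (44/29): 1296.6 × 1.5172 × 0.96 = 1888.6 lb·ft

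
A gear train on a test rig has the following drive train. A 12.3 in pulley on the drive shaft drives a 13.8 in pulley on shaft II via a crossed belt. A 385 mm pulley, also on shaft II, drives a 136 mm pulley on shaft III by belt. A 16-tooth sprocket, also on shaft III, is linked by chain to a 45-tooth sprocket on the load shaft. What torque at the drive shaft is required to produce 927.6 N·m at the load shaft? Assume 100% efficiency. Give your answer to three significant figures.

Overall ratio R = 1.122 × 0.35325 × 2.8125 = 1.1147.
Input torque = output torque / R = 927.6 / 1.1147 = 832.18 N·m.

832 N·m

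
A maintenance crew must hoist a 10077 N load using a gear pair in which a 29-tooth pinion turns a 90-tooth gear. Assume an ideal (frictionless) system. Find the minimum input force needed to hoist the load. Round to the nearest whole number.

Gear pair MA = 90/29 = 3.1034.
Effort = load / MA = 10077 / 3.1034 = 3247 N.

3247 N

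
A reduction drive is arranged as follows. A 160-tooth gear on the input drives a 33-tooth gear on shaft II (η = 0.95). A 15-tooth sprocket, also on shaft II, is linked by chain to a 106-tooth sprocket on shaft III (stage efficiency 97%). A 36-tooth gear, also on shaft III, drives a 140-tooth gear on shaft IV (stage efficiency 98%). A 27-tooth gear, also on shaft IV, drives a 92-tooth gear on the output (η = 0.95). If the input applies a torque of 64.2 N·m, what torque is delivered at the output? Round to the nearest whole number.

gear mesh 33/160 = 0.20625 → τ = 64.2·0.20625·0.95 = 12.579 N·m
chain 106/15 = 7.0667 → τ = 12.579·7.0667·0.97 = 86.226 N·m
gear mesh 140/36 = 3.8889 → τ = 86.226·3.8889·0.98 = 328.62 N·m
gear mesh 92/27 = 3.4074 → τ = 328.62·3.4074·0.95 = 1063.7 N·m

1064 N·m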